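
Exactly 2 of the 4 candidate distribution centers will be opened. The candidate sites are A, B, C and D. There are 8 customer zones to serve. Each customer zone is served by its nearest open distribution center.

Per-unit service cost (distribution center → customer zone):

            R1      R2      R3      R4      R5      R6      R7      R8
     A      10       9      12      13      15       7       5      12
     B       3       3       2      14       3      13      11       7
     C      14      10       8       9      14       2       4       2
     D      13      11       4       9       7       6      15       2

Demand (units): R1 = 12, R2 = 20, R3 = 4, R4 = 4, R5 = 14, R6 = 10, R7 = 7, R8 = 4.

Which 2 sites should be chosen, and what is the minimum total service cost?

Choose B and C; total service cost 238.

With exactly 2 open, each customer zone uses its cheapest among the chosen.
{B, C}: R1→B 3·12=36, R2→B 3·20=60, R3→B 2·4=8, R4→C 9·4=36, R5→B 3·14=42, R6→C 2·10=20, R7→C 4·7=28, R8→C 2·4=8. Service cost 238.
{B, D}: service cost 327
{A, B}: service cost 331
Among all 6 size-2 choices, {B, C} is lowest.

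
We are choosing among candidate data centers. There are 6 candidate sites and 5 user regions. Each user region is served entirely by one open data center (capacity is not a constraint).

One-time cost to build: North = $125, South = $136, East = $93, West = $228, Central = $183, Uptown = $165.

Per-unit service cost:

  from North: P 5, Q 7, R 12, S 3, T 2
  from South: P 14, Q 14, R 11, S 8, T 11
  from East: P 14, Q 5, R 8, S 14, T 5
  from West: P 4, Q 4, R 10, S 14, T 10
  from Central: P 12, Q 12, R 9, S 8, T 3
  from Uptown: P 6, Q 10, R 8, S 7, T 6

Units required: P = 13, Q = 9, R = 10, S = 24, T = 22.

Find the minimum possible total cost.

Minimum total cost: 489

For any fixed open set, each user region goes to its cheapest open site; total = fixed + service.
{North}: P→North 5·13=65, Q→North 7·9=63, R→North 12·10=120, S→North 3·24=72, T→North 2·22=44. Service 364; fixed 125; total 489.
{North, East}: P→North 5·13=65, Q→East 5·9=45, R→East 8·10=80, S→North 3·24=72, T→North 2·22=44. Service 306; fixed 218; total 524.
{North, Uptown}: service 324 + fixed 290 = 614
{North, South, East, West, Central, Uptown}: service 284 + fixed 930 = 1214
No other subset beats 489.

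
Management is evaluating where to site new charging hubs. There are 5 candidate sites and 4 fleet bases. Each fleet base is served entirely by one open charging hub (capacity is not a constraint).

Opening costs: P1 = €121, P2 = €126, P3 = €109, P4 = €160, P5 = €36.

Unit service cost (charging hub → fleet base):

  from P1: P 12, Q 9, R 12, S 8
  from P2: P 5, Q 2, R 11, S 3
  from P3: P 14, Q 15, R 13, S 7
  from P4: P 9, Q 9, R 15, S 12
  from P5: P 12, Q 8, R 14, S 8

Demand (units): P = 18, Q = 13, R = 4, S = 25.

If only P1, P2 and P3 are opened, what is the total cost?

Each fleet base is assigned to its cheapest site among the open ones.
{P1, P2, P3}: P→P2 5·18=90, Q→P2 2·13=26, R→P2 11·4=44, S→P2 3·25=75. Service 235; fixed 356; total 591.

Total cost: 591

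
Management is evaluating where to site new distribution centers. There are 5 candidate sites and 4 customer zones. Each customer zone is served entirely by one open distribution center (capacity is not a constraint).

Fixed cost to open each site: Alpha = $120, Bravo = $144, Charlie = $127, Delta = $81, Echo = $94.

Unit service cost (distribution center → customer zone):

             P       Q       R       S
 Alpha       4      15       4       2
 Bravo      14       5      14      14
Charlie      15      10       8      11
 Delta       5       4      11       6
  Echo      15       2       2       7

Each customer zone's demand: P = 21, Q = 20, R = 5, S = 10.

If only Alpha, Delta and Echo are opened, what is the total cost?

Total cost: 449

Each customer zone is assigned to its cheapest site among the open ones.
{Alpha, Delta, Echo}: P→Alpha 4·21=84, Q→Echo 2·20=40, R→Echo 2·5=10, S→Alpha 2·10=20. Service 154; fixed 295; total 449.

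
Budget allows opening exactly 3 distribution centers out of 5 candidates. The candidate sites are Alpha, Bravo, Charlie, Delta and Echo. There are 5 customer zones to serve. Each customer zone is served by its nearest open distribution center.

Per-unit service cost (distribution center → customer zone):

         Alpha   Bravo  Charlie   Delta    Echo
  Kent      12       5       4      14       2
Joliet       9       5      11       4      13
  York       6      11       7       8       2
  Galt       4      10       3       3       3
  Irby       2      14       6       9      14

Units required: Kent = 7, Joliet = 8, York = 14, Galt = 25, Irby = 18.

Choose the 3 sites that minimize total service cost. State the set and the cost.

Choose Alpha, Delta and Echo; total service cost 185.

With exactly 3 open, each customer zone uses its cheapest among the chosen.
{Alpha, Delta, Echo}: Kent→Echo 2·7=14, Joliet→Delta 4·8=32, York→Echo 2·14=28, Galt→Delta 3·25=75, Irby→Alpha 2·18=36. Service cost 185.
{Alpha, Bravo, Echo}: service cost 193
{Alpha, Charlie, Echo}: service cost 225
Among all 10 size-3 choices, {Alpha, Delta, Echo} is lowest.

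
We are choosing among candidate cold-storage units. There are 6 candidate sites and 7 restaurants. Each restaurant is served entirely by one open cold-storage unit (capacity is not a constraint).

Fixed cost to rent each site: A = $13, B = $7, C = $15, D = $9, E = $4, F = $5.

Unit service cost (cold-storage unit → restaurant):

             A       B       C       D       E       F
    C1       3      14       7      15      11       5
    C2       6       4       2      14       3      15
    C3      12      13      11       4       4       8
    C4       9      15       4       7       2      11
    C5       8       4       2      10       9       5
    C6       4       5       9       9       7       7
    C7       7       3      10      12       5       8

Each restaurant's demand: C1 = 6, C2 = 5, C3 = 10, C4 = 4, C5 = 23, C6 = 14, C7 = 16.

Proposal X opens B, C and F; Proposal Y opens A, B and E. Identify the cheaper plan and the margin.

Proposal X: {B, C, F}: C1→F 5·6=30, C2→C 2·5=10, C3→F 8·10=80, C4→C 4·4=16, C5→C 2·23=46, C6→B 5·14=70, C7→B 3·16=48. Service 300; fixed 27; total 327.
Proposal Y: {A, B, E}: C1→A 3·6=18, C2→E 3·5=15, C3→E 4·10=40, C4→E 2·4=8, C5→B 4·23=92, C6→A 4·14=56, C7→B 3·16=48. Service 277; fixed 24; total 301.
Difference: |327 − 301| = 26.

Proposal Y is cheaper by 26.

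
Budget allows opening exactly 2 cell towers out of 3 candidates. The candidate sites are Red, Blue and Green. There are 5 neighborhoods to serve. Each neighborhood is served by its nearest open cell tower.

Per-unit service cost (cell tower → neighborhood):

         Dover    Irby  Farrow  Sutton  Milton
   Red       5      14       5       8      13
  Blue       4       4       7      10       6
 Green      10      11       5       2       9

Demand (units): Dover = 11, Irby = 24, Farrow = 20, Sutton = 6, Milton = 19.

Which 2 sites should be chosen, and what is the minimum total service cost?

With exactly 2 open, each neighborhood uses its cheapest among the chosen.
{Blue, Green}: Dover→Blue 4·11=44, Irby→Blue 4·24=96, Farrow→Green 5·20=100, Sutton→Green 2·6=12, Milton→Blue 6·19=114. Service cost 366.
{Red, Blue}: service cost 402
{Red, Green}: service cost 602
Among all 3 size-2 choices, {Blue, Green} is lowest.

Choose Blue and Green; total service cost 366.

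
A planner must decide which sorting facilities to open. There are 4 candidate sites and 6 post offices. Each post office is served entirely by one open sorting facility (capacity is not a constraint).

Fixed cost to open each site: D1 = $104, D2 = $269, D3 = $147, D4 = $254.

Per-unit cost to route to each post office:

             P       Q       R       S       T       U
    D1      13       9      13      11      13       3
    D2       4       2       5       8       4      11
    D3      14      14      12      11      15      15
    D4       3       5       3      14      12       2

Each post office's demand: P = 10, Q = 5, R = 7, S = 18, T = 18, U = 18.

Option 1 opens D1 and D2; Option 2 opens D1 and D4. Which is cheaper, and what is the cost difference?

Option 1 is cheaper by 156.

Option 1: {D1, D2}: P→D2 4·10=40, Q→D2 2·5=10, R→D2 5·7=35, S→D2 8·18=144, T→D2 4·18=72, U→D1 3·18=54. Service 355; fixed 373; total 728.
Option 2: {D1, D4}: P→D4 3·10=30, Q→D4 5·5=25, R→D4 3·7=21, S→D1 11·18=198, T→D4 12·18=216, U→D4 2·18=36. Service 526; fixed 358; total 884.
Difference: |728 − 884| = 156.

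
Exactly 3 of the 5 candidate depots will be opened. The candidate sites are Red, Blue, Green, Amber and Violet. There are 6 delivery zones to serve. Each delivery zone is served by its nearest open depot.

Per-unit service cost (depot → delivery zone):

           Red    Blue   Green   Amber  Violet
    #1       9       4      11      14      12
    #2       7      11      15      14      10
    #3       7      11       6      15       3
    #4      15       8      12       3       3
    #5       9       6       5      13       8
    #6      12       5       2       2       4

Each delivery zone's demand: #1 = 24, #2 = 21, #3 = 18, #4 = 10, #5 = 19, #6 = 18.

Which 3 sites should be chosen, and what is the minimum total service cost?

With exactly 3 open, each delivery zone uses its cheapest among the chosen.
{Red, Blue, Violet}: #1→Blue 4·24=96, #2→Red 7·21=147, #3→Violet 3·18=54, #4→Violet 3·10=30, #5→Blue 6·19=114, #6→Violet 4·18=72. Service cost 513.
{Blue, Green, Violet}: service cost 521
{Blue, Amber, Violet}: service cost 540
Among all 10 size-3 choices, {Red, Blue, Violet} is lowest.

Choose Red, Blue and Violet; total service cost 513.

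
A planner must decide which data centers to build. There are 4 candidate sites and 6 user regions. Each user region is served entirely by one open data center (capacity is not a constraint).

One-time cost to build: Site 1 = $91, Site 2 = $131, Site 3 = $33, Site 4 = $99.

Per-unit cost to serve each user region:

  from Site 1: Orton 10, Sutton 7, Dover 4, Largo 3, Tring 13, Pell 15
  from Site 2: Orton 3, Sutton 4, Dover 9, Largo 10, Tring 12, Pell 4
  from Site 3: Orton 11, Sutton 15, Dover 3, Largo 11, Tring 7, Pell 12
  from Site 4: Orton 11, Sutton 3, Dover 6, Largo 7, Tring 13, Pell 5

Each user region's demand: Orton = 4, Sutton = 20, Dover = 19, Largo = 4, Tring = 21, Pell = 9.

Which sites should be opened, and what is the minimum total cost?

For any fixed open set, each user region goes to its cheapest open site; total = fixed + service.
{Site 3, Site 4}: Orton→Site 3 11·4=44, Sutton→Site 4 3·20=60, Dover→Site 3 3·19=57, Largo→Site 4 7·4=28, Tring→Site 3 7·21=147, Pell→Site 4 5·9=45. Service 381; fixed 132; total 513.
{Site 2, Site 3}: service 372 + fixed 164 = 536
{Site 1, Site 3, Site 4}: Orton→Site 1 10·4=40, Sutton→Site 4 3·20=60, Dover→Site 3 3·19=57, Largo→Site 1 3·4=12, Tring→Site 3 7·21=147, Pell→Site 4 5·9=45. Service 361; fixed 223; total 584.
{Site 1, Site 2, Site 3, Site 4}: Orton→Site 2 3·4=12, Sutton→Site 4 3·20=60, Dover→Site 3 3·19=57, Largo→Site 1 3·4=12, Tring→Site 3 7·21=147, Pell→Site 2 4·9=36. Service 324; fixed 354; total 678.
(All 15 nonempty subsets were checked; Site 3 and Site 4 is lowest.)

Open Site 3 and Site 4; minimum total cost 513.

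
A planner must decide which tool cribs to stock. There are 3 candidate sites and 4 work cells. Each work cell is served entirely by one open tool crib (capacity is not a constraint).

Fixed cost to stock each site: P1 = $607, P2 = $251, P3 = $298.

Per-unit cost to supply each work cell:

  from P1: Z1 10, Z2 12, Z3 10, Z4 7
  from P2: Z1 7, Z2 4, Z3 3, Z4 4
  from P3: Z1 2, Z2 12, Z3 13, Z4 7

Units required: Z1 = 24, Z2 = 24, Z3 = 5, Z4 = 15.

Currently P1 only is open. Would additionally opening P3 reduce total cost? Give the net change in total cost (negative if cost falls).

No — net change +106 (cost rises by 106).

Current service cost with {P1}: 683.
Adding P3: each work cell re-picks its cheapest; new service cost 491, saving 192.
Extra fixed cost: 298. Net change = 298 − 192 = 106.
(Totals: 1290 → 1396.)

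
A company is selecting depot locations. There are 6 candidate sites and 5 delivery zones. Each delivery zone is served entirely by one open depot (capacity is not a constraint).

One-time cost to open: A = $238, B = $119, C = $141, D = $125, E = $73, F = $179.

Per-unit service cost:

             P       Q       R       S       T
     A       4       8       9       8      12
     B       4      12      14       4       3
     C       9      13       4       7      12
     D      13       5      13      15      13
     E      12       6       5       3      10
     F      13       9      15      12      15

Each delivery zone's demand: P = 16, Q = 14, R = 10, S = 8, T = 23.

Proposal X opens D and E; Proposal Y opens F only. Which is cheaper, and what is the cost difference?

Proposal X is cheaper by 340.

Proposal X: {D, E}: P→E 12·16=192, Q→D 5·14=70, R→E 5·10=50, S→E 3·8=24, T→E 10·23=230. Service 566; fixed 198; total 764.
Proposal Y: {F}: P→F 13·16=208, Q→F 9·14=126, R→F 15·10=150, S→F 12·8=96, T→F 15·23=345. Service 925; fixed 179; total 1104.
Difference: |764 − 1104| = 340.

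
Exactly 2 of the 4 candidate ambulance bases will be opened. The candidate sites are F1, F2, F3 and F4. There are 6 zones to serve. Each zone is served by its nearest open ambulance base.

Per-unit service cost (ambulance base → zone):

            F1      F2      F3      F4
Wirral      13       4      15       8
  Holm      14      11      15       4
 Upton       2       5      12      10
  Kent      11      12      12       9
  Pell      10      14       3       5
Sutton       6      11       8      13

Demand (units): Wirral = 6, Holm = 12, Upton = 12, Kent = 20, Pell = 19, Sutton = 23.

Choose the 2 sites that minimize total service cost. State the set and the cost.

Choose F1 and F4; total service cost 533.

With exactly 2 open, each zone uses its cheapest among the chosen.
{F1, F4}: Wirral→F4 8·6=48, Holm→F4 4·12=48, Upton→F1 2·12=24, Kent→F4 9·20=180, Pell→F4 5·19=95, Sutton→F1 6·23=138. Service cost 533.
{F3, F4}: service cost 637
{F2, F4}: service cost 660
Among all 6 size-2 choices, {F1, F4} is lowest.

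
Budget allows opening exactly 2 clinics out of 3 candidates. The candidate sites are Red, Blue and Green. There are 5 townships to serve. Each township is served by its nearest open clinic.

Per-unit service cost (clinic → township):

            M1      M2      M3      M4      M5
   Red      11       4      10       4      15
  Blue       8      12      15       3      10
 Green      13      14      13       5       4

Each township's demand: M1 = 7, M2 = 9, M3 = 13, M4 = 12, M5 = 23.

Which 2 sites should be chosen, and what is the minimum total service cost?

Choose Red and Green; total service cost 383.

With exactly 2 open, each township uses its cheapest among the chosen.
{Red, Green}: M1→Red 11·7=77, M2→Red 4·9=36, M3→Red 10·13=130, M4→Red 4·12=48, M5→Green 4·23=92. Service cost 383.
{Blue, Green}: service cost 461
{Red, Blue}: service cost 488
Among all 3 size-2 choices, {Red, Green} is lowest.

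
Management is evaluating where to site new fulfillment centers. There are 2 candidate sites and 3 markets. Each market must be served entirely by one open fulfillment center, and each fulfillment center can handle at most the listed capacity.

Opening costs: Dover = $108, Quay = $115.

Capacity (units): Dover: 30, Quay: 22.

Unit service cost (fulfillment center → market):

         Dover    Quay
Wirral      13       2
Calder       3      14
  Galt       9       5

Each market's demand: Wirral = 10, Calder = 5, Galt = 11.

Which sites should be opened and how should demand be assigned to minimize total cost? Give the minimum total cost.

Open {Dover, Quay}: Wirral→Quay 2·10=20, Calder→Dover 3·5=15, Galt→Quay 5·11=55.
Loads: Dover carries 5/30, Quay carries 21/22. Service 90; fixed 223; total 313.
Next best feasible plan costs 352.

Minimum total cost: 313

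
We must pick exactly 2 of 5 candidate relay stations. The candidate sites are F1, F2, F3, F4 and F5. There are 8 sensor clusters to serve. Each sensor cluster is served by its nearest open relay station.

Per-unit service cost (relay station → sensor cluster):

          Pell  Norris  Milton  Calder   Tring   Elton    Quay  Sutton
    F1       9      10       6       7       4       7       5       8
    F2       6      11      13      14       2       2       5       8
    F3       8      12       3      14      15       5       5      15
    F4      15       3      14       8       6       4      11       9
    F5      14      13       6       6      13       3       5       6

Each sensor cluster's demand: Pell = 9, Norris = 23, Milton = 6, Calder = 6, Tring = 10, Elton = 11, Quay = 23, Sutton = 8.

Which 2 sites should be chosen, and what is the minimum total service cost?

Choose F2 and F4; total service cost 470.

With exactly 2 open, each sensor cluster uses its cheapest among the chosen.
{F2, F4}: Pell→F2 6·9=54, Norris→F4 3·23=69, Milton→F2 13·6=78, Calder→F4 8·6=48, Tring→F2 2·10=20, Elton→F2 2·11=22, Quay→F2 5·23=115, Sutton→F2 8·8=64. Service cost 470.
{F1, F4}: service cost 491
{F3, F4}: service cost 498
Among all 10 size-2 choices, {F2, F4} is lowest.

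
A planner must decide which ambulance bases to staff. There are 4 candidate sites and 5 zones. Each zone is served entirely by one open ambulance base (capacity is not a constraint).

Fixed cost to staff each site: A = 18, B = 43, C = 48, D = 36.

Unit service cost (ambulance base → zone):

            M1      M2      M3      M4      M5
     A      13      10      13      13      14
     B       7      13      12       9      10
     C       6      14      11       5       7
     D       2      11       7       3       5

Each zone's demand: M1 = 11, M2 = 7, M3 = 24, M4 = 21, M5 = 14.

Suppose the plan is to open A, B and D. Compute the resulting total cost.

Each zone is assigned to its cheapest site among the open ones.
{A, B, D}: M1→D 2·11=22, M2→A 10·7=70, M3→D 7·24=168, M4→D 3·21=63, M5→D 5·14=70. Service 393; fixed 97; total 490.

Total cost: 490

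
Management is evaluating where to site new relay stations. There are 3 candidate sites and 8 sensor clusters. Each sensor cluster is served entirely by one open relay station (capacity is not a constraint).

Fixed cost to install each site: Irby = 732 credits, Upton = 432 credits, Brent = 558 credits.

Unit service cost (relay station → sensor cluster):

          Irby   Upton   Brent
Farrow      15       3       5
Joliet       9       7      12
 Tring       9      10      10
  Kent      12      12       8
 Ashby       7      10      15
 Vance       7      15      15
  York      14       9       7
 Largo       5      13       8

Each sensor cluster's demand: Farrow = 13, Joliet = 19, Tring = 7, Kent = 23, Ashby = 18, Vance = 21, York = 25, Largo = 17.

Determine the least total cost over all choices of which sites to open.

Minimum total cost: 1891

For any fixed open set, each sensor cluster goes to its cheapest open site; total = fixed + service.
{Upton}: Farrow→Upton 3·13=39, Joliet→Upton 7·19=133, Tring→Upton 10·7=70, Kent→Upton 12·23=276, Ashby→Upton 10·18=180, Vance→Upton 15·21=315, York→Upton 9·25=225, Largo→Upton 13·17=221. Service 1459; fixed 432; total 1891.
{Brent}: Farrow→Brent 5·13=65, Joliet→Brent 12·19=228, Tring→Brent 10·7=70, Kent→Brent 8·23=184, Ashby→Brent 15·18=270, Vance→Brent 15·21=315, York→Brent 7·25=175, Largo→Brent 8·17=136. Service 1443; fixed 558; total 2001.
{Irby}: Farrow→Irby 15·13=195, Joliet→Irby 9·19=171, Tring→Irby 9·7=63, Kent→Irby 12·23=276, Ashby→Irby 7·18=126, Vance→Irby 7·21=147, York→Irby 14·25=350, Largo→Irby 5·17=85. Service 1413; fixed 732; total 2145.
{Irby, Upton, Brent}: Farrow→Upton 3·13=39, Joliet→Upton 7·19=133, Tring→Irby 9·7=63, Kent→Brent 8·23=184, Ashby→Irby 7·18=126, Vance→Irby 7·21=147, York→Brent 7·25=175, Largo→Irby 5·17=85. Service 952; fixed 1722; total 2674.
No other subset beats 1891.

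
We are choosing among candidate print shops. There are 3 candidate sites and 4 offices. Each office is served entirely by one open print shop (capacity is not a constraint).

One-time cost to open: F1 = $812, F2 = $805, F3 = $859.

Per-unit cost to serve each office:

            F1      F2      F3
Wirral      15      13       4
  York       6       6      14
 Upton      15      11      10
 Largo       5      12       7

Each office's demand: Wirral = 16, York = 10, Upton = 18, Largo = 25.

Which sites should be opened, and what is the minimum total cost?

Open F3 only; minimum total cost 1418.

For any fixed open set, each office goes to its cheapest open site; total = fixed + service.
{F3}: Wirral→F3 4·16=64, York→F3 14·10=140, Upton→F3 10·18=180, Largo→F3 7·25=175. Service 559; fixed 859; total 1418.
{F1}: Wirral→F1 15·16=240, York→F1 6·10=60, Upton→F1 15·18=270, Largo→F1 5·25=125. Service 695; fixed 812; total 1507.
{F2}: service 766 + fixed 805 = 1571
{F1, F2, F3}: service 429 + fixed 2476 = 2905
No other subset beats 1418.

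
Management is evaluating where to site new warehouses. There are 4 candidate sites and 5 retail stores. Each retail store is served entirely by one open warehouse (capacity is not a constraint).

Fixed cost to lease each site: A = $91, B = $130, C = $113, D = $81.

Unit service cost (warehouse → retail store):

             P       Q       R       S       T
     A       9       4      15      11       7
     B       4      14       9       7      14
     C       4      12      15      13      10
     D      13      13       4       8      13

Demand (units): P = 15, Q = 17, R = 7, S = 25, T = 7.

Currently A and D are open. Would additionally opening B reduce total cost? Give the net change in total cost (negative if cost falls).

Current service cost with {A, D}: 480.
Adding B: each retail store re-picks its cheapest; new service cost 380, saving 100.
Extra fixed cost: 130. Net change = 130 − 100 = 30.
(Totals: 652 → 682.)

No — net change +30 (cost rises by 30).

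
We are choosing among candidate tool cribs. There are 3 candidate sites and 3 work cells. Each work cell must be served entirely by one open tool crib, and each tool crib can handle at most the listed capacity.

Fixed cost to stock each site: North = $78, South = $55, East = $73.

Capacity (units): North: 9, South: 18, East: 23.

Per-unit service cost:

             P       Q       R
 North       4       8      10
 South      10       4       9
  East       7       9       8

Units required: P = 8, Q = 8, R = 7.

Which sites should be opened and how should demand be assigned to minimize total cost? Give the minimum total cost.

Minimum total cost: 257

Open {East}: P→East 7·8=56, Q→East 9·8=72, R→East 8·7=56.
Loads: East carries 23/23. Service 184; fixed 73; total 257.
Next best feasible plan costs 260.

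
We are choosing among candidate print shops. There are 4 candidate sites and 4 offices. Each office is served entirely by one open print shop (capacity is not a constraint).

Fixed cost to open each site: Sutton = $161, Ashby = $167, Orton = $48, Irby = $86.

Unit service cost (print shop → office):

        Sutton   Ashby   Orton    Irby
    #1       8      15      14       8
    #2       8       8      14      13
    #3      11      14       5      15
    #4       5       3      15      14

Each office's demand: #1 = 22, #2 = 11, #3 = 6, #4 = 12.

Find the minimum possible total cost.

For any fixed open set, each office goes to its cheapest open site; total = fixed + service.
{Sutton}: #1→Sutton 8·22=176, #2→Sutton 8·11=88, #3→Sutton 11·6=66, #4→Sutton 5·12=60. Service 390; fixed 161; total 551.
{Sutton, Orton}: service 354 + fixed 209 = 563
{Ashby, Orton, Irby}: service 330 + fixed 301 = 631
{Sutton, Ashby, Orton, Irby}: #1→Sutton 8·22=176, #2→Sutton 8·11=88, #3→Orton 5·6=30, #4→Ashby 3·12=36. Service 330; fixed 462; total 792.
(All 15 nonempty subsets were checked; Sutton only is lowest.)

Minimum total cost: 551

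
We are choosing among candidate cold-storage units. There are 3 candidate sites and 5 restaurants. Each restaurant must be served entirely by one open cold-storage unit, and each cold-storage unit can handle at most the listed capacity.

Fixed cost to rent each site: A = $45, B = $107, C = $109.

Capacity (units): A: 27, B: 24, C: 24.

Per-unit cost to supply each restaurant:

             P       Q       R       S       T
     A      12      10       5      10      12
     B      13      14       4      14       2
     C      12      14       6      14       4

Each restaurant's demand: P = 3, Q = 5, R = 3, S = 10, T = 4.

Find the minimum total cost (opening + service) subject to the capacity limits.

Minimum total cost: 294

Open {A}: P→A 12·3=36, Q→A 10·5=50, R→A 5·3=15, S→A 10·10=100, T→A 12·4=48.
Loads: A carries 25/27. Service 249; fixed 45; total 294.
Next best feasible plan costs 358.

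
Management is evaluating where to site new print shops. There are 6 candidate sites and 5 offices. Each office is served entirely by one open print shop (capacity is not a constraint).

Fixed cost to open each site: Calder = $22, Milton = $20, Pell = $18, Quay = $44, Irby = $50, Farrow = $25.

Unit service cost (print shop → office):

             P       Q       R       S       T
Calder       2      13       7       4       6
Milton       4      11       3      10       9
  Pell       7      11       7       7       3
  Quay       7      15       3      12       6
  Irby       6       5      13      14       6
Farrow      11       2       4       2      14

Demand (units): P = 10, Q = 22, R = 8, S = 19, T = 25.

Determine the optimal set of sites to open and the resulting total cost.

Open Calder, Pell and Farrow; minimum total cost 274.

For any fixed open set, each office goes to its cheapest open site; total = fixed + service.
{Calder, Pell, Farrow}: P→Calder 2·10=20, Q→Farrow 2·22=44, R→Farrow 4·8=32, S→Farrow 2·19=38, T→Pell 3·25=75. Service 209; fixed 65; total 274.
{Milton, Pell, Farrow}: P→Milton 4·10=40, Q→Farrow 2·22=44, R→Milton 3·8=24, S→Farrow 2·19=38, T→Pell 3·25=75. Service 221; fixed 63; total 284.
{Calder, Milton, Pell, Farrow}: service 201 + fixed 85 = 286
{Calder, Milton, Pell, Quay, Irby, Farrow}: service 201 + fixed 179 = 380
No other subset beats 274.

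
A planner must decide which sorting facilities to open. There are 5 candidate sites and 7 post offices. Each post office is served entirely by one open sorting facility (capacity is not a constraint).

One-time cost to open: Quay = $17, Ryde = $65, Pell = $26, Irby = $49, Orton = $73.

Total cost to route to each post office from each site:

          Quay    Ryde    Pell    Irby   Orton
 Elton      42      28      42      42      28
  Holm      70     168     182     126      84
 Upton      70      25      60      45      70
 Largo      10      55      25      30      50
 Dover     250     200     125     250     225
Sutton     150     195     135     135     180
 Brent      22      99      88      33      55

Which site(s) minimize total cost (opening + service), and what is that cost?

For any fixed open set, each post office goes to its cheapest open site; total = fixed + service.
{Quay, Pell}: Elton→Quay 42, Holm→Quay 70, Upton→Pell 60, Largo→Quay 10, Dover→Pell 125, Sutton→Pell 135, Brent→Quay 22. Service 464; fixed 43; total 507.
{Quay, Ryde, Pell}: service 415 + fixed 108 = 523
{Quay, Pell, Irby}: service 449 + fixed 92 = 541
{Quay, Ryde, Pell, Irby, Orton}: service 415 + fixed 230 = 645
No other subset beats 507.

Open Quay and Pell; minimum total cost 507.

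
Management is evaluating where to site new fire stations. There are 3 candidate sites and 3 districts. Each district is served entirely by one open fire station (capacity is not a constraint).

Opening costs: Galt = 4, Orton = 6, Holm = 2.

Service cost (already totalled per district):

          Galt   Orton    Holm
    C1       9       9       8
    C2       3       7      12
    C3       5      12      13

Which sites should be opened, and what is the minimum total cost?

Open Galt only; minimum total cost 21.

For any fixed open set, each district goes to its cheapest open site; total = fixed + service.
{Galt}: C1→Galt 9, C2→Galt 3, C3→Galt 5. Service 17; fixed 4; total 21.
{Galt, Holm}: C1→Holm 8, C2→Galt 3, C3→Galt 5. Service 16; fixed 6; total 22.
{Galt, Orton}: service 17 + fixed 10 = 27
{Galt, Orton, Holm}: service 16 + fixed 12 = 28
No other subset beats 21.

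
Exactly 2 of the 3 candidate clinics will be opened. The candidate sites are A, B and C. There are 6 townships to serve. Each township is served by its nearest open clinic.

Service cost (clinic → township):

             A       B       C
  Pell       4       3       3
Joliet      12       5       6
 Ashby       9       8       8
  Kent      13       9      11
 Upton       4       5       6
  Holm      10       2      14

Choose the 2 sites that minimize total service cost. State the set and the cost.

Choose A and B; total service cost 31.

With exactly 2 open, each township uses its cheapest among the chosen.
{A, B}: Pell→B 3, Joliet→B 5, Ashby→B 8, Kent→B 9, Upton→A 4, Holm→B 2. Service cost 31.
{B, C}: service cost 32
{A, C}: service cost 42
Among all 3 size-2 choices, {A, B} is lowest.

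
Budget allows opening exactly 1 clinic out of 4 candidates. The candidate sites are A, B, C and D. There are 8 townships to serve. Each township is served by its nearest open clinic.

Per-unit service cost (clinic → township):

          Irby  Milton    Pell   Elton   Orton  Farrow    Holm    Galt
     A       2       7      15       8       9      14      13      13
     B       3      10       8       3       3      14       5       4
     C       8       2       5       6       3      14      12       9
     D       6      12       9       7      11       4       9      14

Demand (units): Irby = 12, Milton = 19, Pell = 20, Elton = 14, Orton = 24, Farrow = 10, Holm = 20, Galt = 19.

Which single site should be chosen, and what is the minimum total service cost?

With exactly 1 open, each township uses its cheapest among the chosen.
{B}: Irby→B 3·12=36, Milton→B 10·19=190, Pell→B 8·20=160, Elton→B 3·14=42, Orton→B 3·24=72, Farrow→B 14·10=140, Holm→B 5·20=100, Galt→B 4·19=76. Service cost 816.
{C}: service cost 941
{D}: service cost 1328
Among all 4 size-1 choices, {B} is lowest.

Choose B only; total service cost 816.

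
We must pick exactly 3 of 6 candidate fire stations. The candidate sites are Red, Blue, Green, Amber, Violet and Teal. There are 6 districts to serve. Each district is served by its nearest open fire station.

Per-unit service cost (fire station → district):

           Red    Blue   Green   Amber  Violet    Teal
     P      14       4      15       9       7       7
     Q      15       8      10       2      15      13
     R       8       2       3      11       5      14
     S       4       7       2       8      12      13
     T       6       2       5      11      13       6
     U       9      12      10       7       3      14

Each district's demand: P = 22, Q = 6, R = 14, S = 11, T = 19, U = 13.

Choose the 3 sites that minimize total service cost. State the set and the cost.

Choose Blue, Green and Violet; total service cost 263.

With exactly 3 open, each district uses its cheapest among the chosen.
{Blue, Green, Violet}: P→Blue 4·22=88, Q→Blue 8·6=48, R→Blue 2·14=28, S→Green 2·11=22, T→Blue 2·19=38, U→Violet 3·13=39. Service cost 263.
{Blue, Green, Amber}: service cost 279
{Blue, Amber, Violet}: service cost 282
Among all 20 size-3 choices, {Blue, Green, Violet} is lowest.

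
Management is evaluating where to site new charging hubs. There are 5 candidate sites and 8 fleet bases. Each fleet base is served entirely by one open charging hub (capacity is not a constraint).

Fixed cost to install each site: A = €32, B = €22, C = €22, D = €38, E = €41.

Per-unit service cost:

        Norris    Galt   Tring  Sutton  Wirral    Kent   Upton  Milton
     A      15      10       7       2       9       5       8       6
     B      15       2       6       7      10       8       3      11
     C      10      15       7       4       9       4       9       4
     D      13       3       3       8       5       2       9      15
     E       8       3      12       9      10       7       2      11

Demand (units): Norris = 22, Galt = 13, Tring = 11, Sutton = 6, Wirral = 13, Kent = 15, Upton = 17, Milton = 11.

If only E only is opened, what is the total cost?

Total cost: 832

Each fleet base is assigned to its cheapest site among the open ones.
{E}: Norris→E 8·22=176, Galt→E 3·13=39, Tring→E 12·11=132, Sutton→E 9·6=54, Wirral→E 10·13=130, Kent→E 7·15=105, Upton→E 2·17=34, Milton→E 11·11=121. Service 791; fixed 41; total 832.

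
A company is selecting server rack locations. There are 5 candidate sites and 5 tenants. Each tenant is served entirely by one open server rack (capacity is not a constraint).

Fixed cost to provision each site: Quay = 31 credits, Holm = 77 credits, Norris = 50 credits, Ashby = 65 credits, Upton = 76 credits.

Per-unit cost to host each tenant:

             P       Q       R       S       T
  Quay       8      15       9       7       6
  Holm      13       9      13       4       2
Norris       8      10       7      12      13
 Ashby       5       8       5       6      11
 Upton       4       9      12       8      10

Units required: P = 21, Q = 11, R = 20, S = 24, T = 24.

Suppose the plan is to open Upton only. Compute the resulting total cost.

Total cost: 931

Each tenant is assigned to its cheapest site among the open ones.
{Upton}: P→Upton 4·21=84, Q→Upton 9·11=99, R→Upton 12·20=240, S→Upton 8·24=192, T→Upton 10·24=240. Service 855; fixed 76; total 931.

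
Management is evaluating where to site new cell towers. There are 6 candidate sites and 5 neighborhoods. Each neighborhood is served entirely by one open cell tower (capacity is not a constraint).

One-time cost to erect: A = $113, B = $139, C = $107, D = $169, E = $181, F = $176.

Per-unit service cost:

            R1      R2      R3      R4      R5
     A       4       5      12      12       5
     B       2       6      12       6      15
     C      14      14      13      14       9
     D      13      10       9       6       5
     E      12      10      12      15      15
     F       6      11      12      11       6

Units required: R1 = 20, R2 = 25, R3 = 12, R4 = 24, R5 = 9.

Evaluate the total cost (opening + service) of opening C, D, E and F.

Total cost: 1300

Each neighborhood is assigned to its cheapest site among the open ones.
{C, D, E, F}: R1→F 6·20=120, R2→D 10·25=250, R3→D 9·12=108, R4→D 6·24=144, R5→D 5·9=45. Service 667; fixed 633; total 1300.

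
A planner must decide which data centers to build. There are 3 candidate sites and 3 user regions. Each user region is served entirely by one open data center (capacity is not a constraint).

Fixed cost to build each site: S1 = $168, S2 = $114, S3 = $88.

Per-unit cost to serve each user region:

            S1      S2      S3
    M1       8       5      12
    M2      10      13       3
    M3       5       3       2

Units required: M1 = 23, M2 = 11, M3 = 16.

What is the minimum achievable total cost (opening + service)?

Minimum total cost: 382

For any fixed open set, each user region goes to its cheapest open site; total = fixed + service.
{S2, S3}: M1→S2 5·23=115, M2→S3 3·11=33, M3→S3 2·16=32. Service 180; fixed 202; total 382.
{S2}: service 306 + fixed 114 = 420
{S3}: service 341 + fixed 88 = 429
{S1, S2, S3}: M1→S2 5·23=115, M2→S3 3·11=33, M3→S3 2·16=32. Service 180; fixed 370; total 550.
No other subset beats 382.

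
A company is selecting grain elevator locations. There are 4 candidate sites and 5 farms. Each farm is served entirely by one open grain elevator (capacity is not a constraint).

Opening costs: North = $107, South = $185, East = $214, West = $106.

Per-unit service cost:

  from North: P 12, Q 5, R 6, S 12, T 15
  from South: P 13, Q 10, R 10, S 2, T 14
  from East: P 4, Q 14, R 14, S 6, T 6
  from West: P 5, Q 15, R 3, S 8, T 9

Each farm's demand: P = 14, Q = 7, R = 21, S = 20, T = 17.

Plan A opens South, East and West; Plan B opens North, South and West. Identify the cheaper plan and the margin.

Plan A: {South, East, West}: P→East 4·14=56, Q→South 10·7=70, R→West 3·21=63, S→South 2·20=40, T→East 6·17=102. Service 331; fixed 505; total 836.
Plan B: {North, South, West}: P→West 5·14=70, Q→North 5·7=35, R→West 3·21=63, S→South 2·20=40, T→West 9·17=153. Service 361; fixed 398; total 759.
Difference: |836 − 759| = 77.

Plan B is cheaper by 77.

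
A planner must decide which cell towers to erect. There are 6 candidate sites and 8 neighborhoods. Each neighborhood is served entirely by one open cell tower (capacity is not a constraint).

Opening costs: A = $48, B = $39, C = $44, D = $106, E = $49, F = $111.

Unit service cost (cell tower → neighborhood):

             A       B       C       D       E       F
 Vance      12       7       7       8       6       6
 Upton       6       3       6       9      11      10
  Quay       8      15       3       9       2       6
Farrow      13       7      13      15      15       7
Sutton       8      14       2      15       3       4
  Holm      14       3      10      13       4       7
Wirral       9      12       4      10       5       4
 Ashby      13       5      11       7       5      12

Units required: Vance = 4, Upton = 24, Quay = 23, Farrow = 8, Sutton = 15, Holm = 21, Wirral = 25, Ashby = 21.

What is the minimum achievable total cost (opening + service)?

Minimum total cost: 606

For any fixed open set, each neighborhood goes to its cheapest open site; total = fixed + service.
{B, C}: Vance→B 7·4=28, Upton→B 3·24=72, Quay→C 3·23=69, Farrow→B 7·8=56, Sutton→C 2·15=30, Holm→B 3·21=63, Wirral→C 4·25=100, Ashby→B 5·21=105. Service 523; fixed 83; total 606.
{B, E}: service 536 + fixed 88 = 624
{B, C, E}: service 496 + fixed 132 = 628
{A, B, C, D, E, F}: service 496 + fixed 397 = 893
No other subset beats 606.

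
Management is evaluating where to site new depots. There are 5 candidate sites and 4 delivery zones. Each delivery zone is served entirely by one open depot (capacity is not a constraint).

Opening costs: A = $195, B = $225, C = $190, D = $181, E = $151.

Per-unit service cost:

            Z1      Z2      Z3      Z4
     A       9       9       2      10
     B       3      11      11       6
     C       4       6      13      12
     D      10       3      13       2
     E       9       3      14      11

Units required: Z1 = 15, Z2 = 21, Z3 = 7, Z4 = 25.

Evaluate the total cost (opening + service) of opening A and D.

Total cost: 638

Each delivery zone is assigned to its cheapest site among the open ones.
{A, D}: Z1→A 9·15=135, Z2→D 3·21=63, Z3→A 2·7=14, Z4→D 2·25=50. Service 262; fixed 376; total 638.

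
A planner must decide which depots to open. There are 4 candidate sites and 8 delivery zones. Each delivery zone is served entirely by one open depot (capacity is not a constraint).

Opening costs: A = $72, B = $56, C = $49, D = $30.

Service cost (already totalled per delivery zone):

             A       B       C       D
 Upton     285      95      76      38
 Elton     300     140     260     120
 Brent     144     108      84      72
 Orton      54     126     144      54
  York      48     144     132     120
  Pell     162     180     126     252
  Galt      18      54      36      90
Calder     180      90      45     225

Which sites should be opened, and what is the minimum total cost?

For any fixed open set, each delivery zone goes to its cheapest open site; total = fixed + service.
{A, C, D}: Upton→D 38, Elton→D 120, Brent→D 72, Orton→A 54, York→A 48, Pell→C 126, Galt→A 18, Calder→C 45. Service 521; fixed 151; total 672.
{C, D}: service 611 + fixed 79 = 690
{A, B, C, D}: service 521 + fixed 207 = 728
{D}: service 971 + fixed 30 = 1001
(All 15 nonempty subsets were checked; A, C and D is lowest.)

Open A, C and D; minimum total cost 672.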